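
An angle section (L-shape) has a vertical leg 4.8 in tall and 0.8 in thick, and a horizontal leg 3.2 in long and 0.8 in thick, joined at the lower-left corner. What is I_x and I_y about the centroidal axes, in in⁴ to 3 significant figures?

I_x ≈ 12.6 in⁴, I_y ≈ 4.40 in⁴

Split into non-overlapping primitives; take the origin at the lower-left of the bounding box.
Vertical leg: 0.8 × 4.8, A = 3.84 in², y = 2.4 in, Ī = 7.3728 in⁴.
Horizontal leg (remainder): 2.4 × 0.8, A = 1.92 in², y = 0.4 in, Ī = 0.1024 in⁴.
Centroid: ȳ = ΣA·y / ΣA = 1.7333 in.
Transfer each piece to the centroidal x-axis using Ī + A·d² with d = y − 1.7333:
  vertical leg: d = 0.66667 in → contributes +9.0795 in⁴
  horizontal leg (remainder): d = -1.3333 in → contributes +3.5157 in⁴
Total I = 12.595 in⁴.
For the y-axis: x̄ = 0.93333 in.
Repeating about the centroidal y-axis gives I_y = 4.4032 in⁴.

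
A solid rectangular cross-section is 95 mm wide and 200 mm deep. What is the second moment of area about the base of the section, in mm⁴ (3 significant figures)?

The section: 95 × 200, A = 19 000 mm², y = 100 mm, Ī = 63 333 333 mm⁴.
Transfer it to the base of the section using Ī + A·d² with d = y − 0:
  the section: d = 100 mm → contributes +253 333 333 mm⁴
Total I = 253 333 333 mm⁴.

I_base ≈ 2.53 × 10⁸ mm⁴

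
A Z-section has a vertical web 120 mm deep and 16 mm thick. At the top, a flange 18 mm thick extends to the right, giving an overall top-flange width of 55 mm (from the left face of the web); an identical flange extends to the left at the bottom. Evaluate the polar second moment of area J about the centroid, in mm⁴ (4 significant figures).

Decompose the section into non-overlapping parts with the origin at the bottom-left of its bounding rectangle.
Web: 16 × 120, A = 1 920 mm², y = 60 mm, Ī = 2 304 000 mm⁴.
Top flange (beyond web): 39 × 18, A = 702 mm², y = 111 mm, Ī = 18 954 mm⁴.
Bottom flange (beyond web): 39 × 18, A = 702 mm², y = 9 mm, Ī = 18 954 mm⁴.
Centroid: ȳ = ΣA·y / ΣA = 60 mm.
Transfer each piece to the centroidal x-axis using Ī + A·d² with d = y − 60:
  web: d = 0 mm → contributes +2 304 000 mm⁴
  top flange (beyond web): d = 51 mm → contributes +1 844 856 mm⁴
  bottom flange (beyond web): d = -51 mm → contributes +1 844 856 mm⁴
Total I = 5 993 712 mm⁴.
For the y-axis: x̄ = 47 mm.
Repeating about the centroidal y-axis gives I_y = 1 280 692 mm⁴.
Polar second moment: J = I_x + I_y = 7 274 404 mm⁴.

J ≈ 7.274 × 10⁶ mm⁴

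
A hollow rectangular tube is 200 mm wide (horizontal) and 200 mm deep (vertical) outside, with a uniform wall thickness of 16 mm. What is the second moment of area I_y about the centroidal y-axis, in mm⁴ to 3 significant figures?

I_y ≈ 6.70 × 10⁷ mm⁴

Treat the section as a set of non-overlapping primitives; coordinates are from the bounding-box lower-left.
Outer rectangle: 200 × 200, A = 40 000 mm², x = 100 mm, Ī = 133 333 333 mm⁴.
Inner void (subtracted): 168 × 168, A = 28 224 mm², x = 100 mm, Ī = 66 382 848 mm⁴.
By symmetry the centroid is at mid-width, x̄ = 100 mm.
All pieces are centred on the centroidal y-axis, so I = ΣĪ (holes subtracted) = 66 950 485 mm⁴.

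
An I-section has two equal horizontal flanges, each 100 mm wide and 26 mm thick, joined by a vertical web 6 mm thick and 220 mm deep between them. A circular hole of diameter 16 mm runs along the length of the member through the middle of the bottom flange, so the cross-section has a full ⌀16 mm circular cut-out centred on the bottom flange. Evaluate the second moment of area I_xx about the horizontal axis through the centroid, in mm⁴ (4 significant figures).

Decompose the section into non-overlapping parts with the origin at the bottom-left of its bounding rectangle.
Bottom flange: 100 × 26, A = 2 600 mm², y = 13 mm, Ī = 146 467 mm⁴.
Web: 6 × 220, A = 1 320 mm², y = 136 mm, Ī = 5 324 000 mm⁴.
Top flange: 100 × 26, A = 2 600 mm², y = 259 mm, Ī = 146 467 mm⁴.
Hole (subtracted): ⌀16, A = 201.062 mm², y = 13 mm, Ī = 3216.99 mm⁴.
Centroid: ȳ = ΣA·y / ΣA = 139.914 mm.
Transfer each piece to the horizontal axis through the centroid using Ī + A·d² with d = y − 139.914:
  bottom flange: d = -126.914 mm → contributes +42 024 913 mm⁴
  web: d = -3.91373 mm → contributes +5 344 219 mm⁴
  top flange: d = 119.086 mm → contributes +37 018 470 mm⁴
  hole: d = -126.914 mm → contributes −3 241 741 mm⁴
Total I = 81 145 861 mm⁴.

I_xx ≈ 8.115 × 10⁷ mm⁴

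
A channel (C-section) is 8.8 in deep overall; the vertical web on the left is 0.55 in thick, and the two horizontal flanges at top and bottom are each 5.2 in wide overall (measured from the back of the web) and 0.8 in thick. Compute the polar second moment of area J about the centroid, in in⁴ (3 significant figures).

Break the section into simple shapes (no overlaps), measuring from the bottom-left corner of the bounding box.
Web: 0.55 × 8.8, A = 4.84 in², y = 4.4 in, Ī = 31.234 in⁴.
Top flange (beyond web): 4.65 × 0.8, A = 3.72 in², y = 8.4 in, Ī = 0.1984 in⁴.
Bottom flange (beyond web): 4.65 × 0.8, A = 3.72 in², y = 0.4 in, Ī = 0.1984 in⁴.
By symmetry the centroid is at mid-height, ȳ = 4.4 in.
Transfer each piece to the centroidal x-axis using Ī + A·d² with d = y − 4.4:
  web: d = 0 in → contributes +31.234 in⁴
  top flange (beyond web): d = 4 in → contributes +59.718 in⁴
  bottom flange (beyond web): d = -4 in → contributes +59.718 in⁴
Total I = 150.67 in⁴.
For the y-axis: x̄ = 1.8502 in.
Repeating about the centroidal y-axis gives I_y = 33.351 in⁴.
Polar second moment: J = I_x + I_y = 184.02 in⁴.

J ≈ 184 in⁴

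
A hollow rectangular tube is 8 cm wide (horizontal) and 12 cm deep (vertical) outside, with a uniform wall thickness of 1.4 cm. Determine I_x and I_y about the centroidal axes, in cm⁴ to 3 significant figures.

I_x ≈ 815 cm⁴, I_y ≈ 404 cm⁴

Split into non-overlapping primitives; take the origin at the lower-left of the bounding box.
Outer rectangle: 8 × 12, A = 96 cm², y = 6 cm, Ī = 1 152 cm⁴.
Inner void (subtracted): 5.2 × 9.2, A = 47.84 cm², y = 6 cm, Ī = 337.43 cm⁴.
By symmetry the centroid is at mid-height, ȳ = 6 cm.
All pieces are centred on the centroidal x-axis, so I = ΣĪ (holes subtracted) = 814.57 cm⁴.
Repeating about the centroidal y-axis gives I_y = 404.2 cm⁴.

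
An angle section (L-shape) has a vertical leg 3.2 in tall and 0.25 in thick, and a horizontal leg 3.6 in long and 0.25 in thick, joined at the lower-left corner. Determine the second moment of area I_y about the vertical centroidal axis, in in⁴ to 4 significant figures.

Decompose the section into non-overlapping parts with the origin at the bottom-left of its bounding rectangle.
Vertical leg: 0.25 × 3.2, A = 0.8 in², x = 0.125 in, Ī = 0.00416667 in⁴.
Horizontal leg (remainder): 3.35 × 0.25, A = 0.8375 in², x = 1.925 in, Ī = 0.783237 in⁴.
Centroid: x̄ = ΣA·x / ΣA = 1.04561 in.
Transfer each piece to the vertical centroidal axis using Ī + A·d² with d = x − 1.04561:
  vertical leg: d = -0.920611 in → contributes +0.682186 in⁴
  horizontal leg (remainder): d = 0.879389 in → contributes +1.4309 in⁴
Total I = 2.11308 in⁴.

I_y ≈ 2.113 in⁴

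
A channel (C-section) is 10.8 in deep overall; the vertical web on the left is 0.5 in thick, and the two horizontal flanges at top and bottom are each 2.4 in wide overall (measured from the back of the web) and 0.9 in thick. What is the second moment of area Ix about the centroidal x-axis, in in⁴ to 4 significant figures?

Decompose the section into non-overlapping parts with the origin at the bottom-left of its bounding rectangle.
Web: 0.5 × 10.8, A = 5.4 in², y = 5.4 in, Ī = 52.488 in⁴.
Top flange (beyond web): 1.9 × 0.9, A = 1.71 in², y = 10.35 in, Ī = 0.115425 in⁴.
Bottom flange (beyond web): 1.9 × 0.9, A = 1.71 in², y = 0.45 in, Ī = 0.115425 in⁴.
By symmetry the centroid is at mid-height, ȳ = 5.4 in.
Transfer each piece to the centroidal x-axis using Ī + A·d² with d = y − 5.4:
  web: d = 0 in → contributes +52.488 in⁴
  top flange (beyond web): d = 4.95 in → contributes +42.0147 in⁴
  bottom flange (beyond web): d = -4.95 in → contributes +42.0147 in⁴
Total I = 136.517 in⁴.

Ix ≈ 136.5 in⁴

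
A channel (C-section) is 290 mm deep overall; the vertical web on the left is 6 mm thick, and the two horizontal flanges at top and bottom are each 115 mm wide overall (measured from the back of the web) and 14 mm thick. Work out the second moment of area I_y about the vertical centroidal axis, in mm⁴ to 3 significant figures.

I_y ≈ 6.69 × 10⁶ mm⁴

Split into non-overlapping primitives; take the origin at the lower-left of the bounding box.
Web: 6 × 290, A = 1 740 mm², x = 3 mm, Ī = 5 220 mm⁴.
Top flange (beyond web): 109 × 14, A = 1 526 mm², x = 60.5 mm, Ī = 1 510 867 mm⁴.
Bottom flange (beyond web): 109 × 14, A = 1 526 mm², x = 60.5 mm, Ī = 1 510 867 mm⁴.
Centroid: x̄ = ΣA·x / ΣA = 39.621 mm.
Transfer each piece to the vertical centroidal axis using Ī + A·d² with d = x − 39.621:
  web: d = -36.621 mm → contributes +2 338 788 mm⁴
  top flange (beyond web): d = 20.879 mm → contributes +2 176 072 mm⁴
  bottom flange (beyond web): d = 20.879 mm → contributes +2 176 072 mm⁴
Total I = 6 690 931 mm⁴.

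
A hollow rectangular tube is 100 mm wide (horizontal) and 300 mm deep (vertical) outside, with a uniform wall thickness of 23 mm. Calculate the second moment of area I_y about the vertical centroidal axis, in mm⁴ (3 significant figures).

Decompose the section into non-overlapping parts with the origin at the bottom-left of its bounding rectangle.
Outer rectangle: 100 × 300, A = 30 000 mm², x = 50 mm, Ī = 25 000 000 mm⁴.
Inner void (subtracted): 54 × 254, A = 13 716 mm², x = 50 mm, Ī = 3 332 988 mm⁴.
By symmetry the centroid is at mid-width, x̄ = 50 mm.
All pieces are centred on the vertical centroidal axis, so I = ΣĪ (holes subtracted) = 21 667 012 mm⁴.

I_y ≈ 2.17 × 10⁷ mm⁴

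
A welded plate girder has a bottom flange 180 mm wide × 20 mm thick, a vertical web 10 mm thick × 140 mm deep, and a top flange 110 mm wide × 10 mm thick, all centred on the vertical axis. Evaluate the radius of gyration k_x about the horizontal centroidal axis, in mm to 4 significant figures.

Break the section into simple shapes (no overlaps), measuring from the bottom-left corner of the bounding box.
Bottom plate: 180 × 20, A = 3 600 mm², y = 10 mm, Ī = 120 000 mm⁴.
Web plate: 10 × 140, A = 1 400 mm², y = 90 mm, Ī = 2 286 667 mm⁴.
Top plate: 110 × 10, A = 1 100 mm², y = 165 mm, Ī = 9166.67 mm⁴.
Centroid: ȳ = ΣA·y / ΣA = 56.3115 mm.
Transfer each piece to the horizontal centroidal axis using Ī + A·d² with d = y − 56.3115:
  bottom plate: d = -46.3115 mm → contributes +7 841 110 mm⁴
  web plate: d = 33.6885 mm → contributes +3 875 550 mm⁴
  top plate: d = 108.689 mm → contributes +13 003 682 mm⁴
Total I = 24 720 342 mm⁴.
Radius of gyration: k = √(I/A) = √(24 720 342 / 6 100) = 63.6594 mm.

k_x ≈ 63.66 mm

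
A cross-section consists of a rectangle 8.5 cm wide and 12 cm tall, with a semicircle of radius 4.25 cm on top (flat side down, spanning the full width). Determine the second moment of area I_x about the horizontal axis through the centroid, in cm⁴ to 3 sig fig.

Break the section into simple shapes (no overlaps), measuring from the bottom-left corner of the bounding box.
Rectangular body: 8.5 × 12, A = 102 cm², y = 6 cm, Ī = 1 224 cm⁴.
Semicircular cap: semicircle r = 4.25, A = 28.373 cm², y = 13.804 cm, Ī = 35.809 cm⁴.
Centroid: ȳ = ΣA·y / ΣA = 7.6983 cm.
Transfer each piece to the horizontal axis through the centroid using Ī + A·d² with d = y − 7.6983:
  rectangular body: d = -1.6983 cm → contributes +1518.2 cm⁴
  semicircular cap: d = 6.1055 cm → contributes +1093.4 cm⁴
Total I = 2611.6 cm⁴.

I_x ≈ 2610 cm⁴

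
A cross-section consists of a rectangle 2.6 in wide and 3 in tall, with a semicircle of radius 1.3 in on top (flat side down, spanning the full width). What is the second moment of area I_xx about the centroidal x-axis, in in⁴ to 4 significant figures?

Decompose the section into non-overlapping parts with the origin at the bottom-left of its bounding rectangle.
Rectangular body: 2.6 × 3, A = 7.8 in², y = 1.5 in, Ī = 5.85 in⁴.
Semicircular cap: semicircle r = 1.3, A = 2.65465 in², y = 3.55174 in, Ī = 0.313477 in⁴.
Centroid: ȳ = ΣA·y / ΣA = 2.02098 in.
Transfer each piece to the centroidal x-axis using Ī + A·d² with d = y − 2.02098:
  rectangular body: d = -0.520978 in → contributes +7.96706 in⁴
  semicircular cap: d = 1.53076 in → contributes +6.53391 in⁴
Total I = 14.501 in⁴.

I_xx ≈ 14.50 in⁴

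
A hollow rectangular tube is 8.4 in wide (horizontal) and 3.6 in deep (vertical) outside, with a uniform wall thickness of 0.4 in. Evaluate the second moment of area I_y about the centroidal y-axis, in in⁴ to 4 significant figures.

Decompose the section into non-overlapping parts with the origin at the bottom-left of its bounding rectangle.
Outer rectangle: 8.4 × 3.6, A = 30.24 in², x = 4.2 in, Ī = 177.811 in⁴.
Inner void (subtracted): 7.6 × 2.8, A = 21.28 in², x = 4.2 in, Ī = 102.428 in⁴.
By symmetry the centroid is at mid-width, x̄ = 4.2 in.
All pieces are centred on the centroidal y-axis, so I = ΣĪ (holes subtracted) = 75.3835 in⁴.

I_y ≈ 75.38 in⁴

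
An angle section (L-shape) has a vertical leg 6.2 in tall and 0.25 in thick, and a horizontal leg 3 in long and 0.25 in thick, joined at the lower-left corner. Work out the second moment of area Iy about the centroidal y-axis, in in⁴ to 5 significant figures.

Iy ≈ 1.5129 in⁴

Split into non-overlapping primitives; take the origin at the lower-left of the bounding box.
Vertical leg: 0.25 × 6.2, A = 1.55 in², x = 0.125 in, Ī = 0.008072917 in⁴.
Horizontal leg (remainder): 2.75 × 0.25, A = 0.6875 in², x = 1.625 in, Ī = 0.4332682 in⁴.
Centroid: x̄ = ΣA·x / ΣA = 0.5858939 in.
Transfer each piece to the centroidal y-axis using Ī + A·d² with d = x − 0.5858939:
  vertical leg: d = -0.4608939 in → contributes +0.3373288 in⁴
  horizontal leg (remainder): d = 1.039106 in → contributes +1.175591 in⁴
Total I = 1.512919 in⁴.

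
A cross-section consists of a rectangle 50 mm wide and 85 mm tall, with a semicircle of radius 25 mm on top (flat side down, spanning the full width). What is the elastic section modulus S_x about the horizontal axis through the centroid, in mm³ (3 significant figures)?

Break the section into simple shapes (no overlaps), measuring from the bottom-left corner of the bounding box.
Rectangular body: 50 × 85, A = 4 250 mm², y = 42.5 mm, Ī = 2 558 854 mm⁴.
Semicircular cap: semicircle r = 25, A = 981.75 mm², y = 95.61 mm, Ī = 42 874 mm⁴.
Centroid: ȳ = ΣA·y / ΣA = 52.466 mm.
Transfer each piece to the horizontal axis through the centroid using Ī + A·d² with d = y − 52.466:
  rectangular body: d = -9.9663 mm → contributes +2 980 991 mm⁴
  semicircular cap: d = 43.144 mm → contributes +1 870 310 mm⁴
Total I = 4 851 301 mm⁴.
Extreme fibre distance c = 57.534 mm; S = I/c = 84 321 mm³.

S_x ≈ 8.43 × 10⁴ mm³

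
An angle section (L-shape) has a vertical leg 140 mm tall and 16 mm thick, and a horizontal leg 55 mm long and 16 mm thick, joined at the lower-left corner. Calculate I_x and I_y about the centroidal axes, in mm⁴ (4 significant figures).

Break the section into simple shapes (no overlaps), measuring from the bottom-left corner of the bounding box.
Vertical leg: 16 × 140, A = 2 240 mm², y = 70 mm, Ī = 3 658 667 mm⁴.
Horizontal leg (remainder): 39 × 16, A = 624 mm², y = 8 mm, Ī = 13 312 mm⁴.
Centroid: ȳ = ΣA·y / ΣA = 56.4916 mm.
Transfer each piece to the centroidal x-axis using Ī + A·d² with d = y − 56.4916:
  vertical leg: d = 13.5084 mm → contributes +4 067 414 mm⁴
  horizontal leg (remainder): d = -48.4916 mm → contributes +1 480 609 mm⁴
Total I = 5 548 022 mm⁴.
For the y-axis: x̄ = 13.9916 mm.
Repeating about the centroidal y-axis gives I_y = 495 962 mm⁴.

I_x ≈ 5.548 × 10⁶ mm⁴, I_y ≈ 4.960 × 10⁵ mm⁴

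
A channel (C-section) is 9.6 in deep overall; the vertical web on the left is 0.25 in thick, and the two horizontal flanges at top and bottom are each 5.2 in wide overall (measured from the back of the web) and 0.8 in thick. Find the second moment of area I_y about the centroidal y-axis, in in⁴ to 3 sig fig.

Split into non-overlapping primitives; take the origin at the lower-left of the bounding box.
Web: 0.25 × 9.6, A = 2.4 in², x = 0.125 in, Ī = 0.0125 in⁴.
Top flange (beyond web): 4.95 × 0.8, A = 3.96 in², x = 2.725 in, Ī = 8.0858 in⁴.
Bottom flange (beyond web): 4.95 × 0.8, A = 3.96 in², x = 2.725 in, Ī = 8.0858 in⁴.
Centroid: x̄ = ΣA·x / ΣA = 2.1203 in.
Transfer each piece to the centroidal y-axis using Ī + A·d² with d = x − 2.1203:
  web: d = -1.9953 in → contributes +9.5679 in⁴
  top flange (beyond web): d = 0.60465 in → contributes +9.5336 in⁴
  bottom flange (beyond web): d = 0.60465 in → contributes +9.5336 in⁴
Total I = 28.635 in⁴.

I_y ≈ 28.6 in⁴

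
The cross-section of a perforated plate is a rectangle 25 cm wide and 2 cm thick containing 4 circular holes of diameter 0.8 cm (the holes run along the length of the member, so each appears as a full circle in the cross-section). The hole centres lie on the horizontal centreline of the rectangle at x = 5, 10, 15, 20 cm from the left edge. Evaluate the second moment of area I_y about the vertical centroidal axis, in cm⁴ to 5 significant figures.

I_y ≈ 2541.3 cm⁴

Split into non-overlapping primitives; take the origin at the lower-left of the bounding box.
Plate: 25 × 2, A = 50 cm², x = 12.5 cm, Ī = 2604.167 cm⁴.
Hole 1 (subtracted): ⌀0.8, A = 0.5026548 cm², x = 5 cm, Ī = 0.02010619 cm⁴.
Hole 2 (subtracted): ⌀0.8, A = 0.5026548 cm², x = 10 cm, Ī = 0.02010619 cm⁴.
Hole 3 (subtracted): ⌀0.8, A = 0.5026548 cm², x = 15 cm, Ī = 0.02010619 cm⁴.
Hole 4 (subtracted): ⌀0.8, A = 0.5026548 cm², x = 20 cm, Ī = 0.02010619 cm⁴.
By symmetry the centroid is at mid-width, x̄ = 12.5 cm.
Transfer each piece to the vertical centroidal axis using Ī + A·d² with d = x − 12.5:
  plate: d = 0 cm → contributes +2604.167 cm⁴
  hole 1: d = -7.5 cm → contributes −28.29444 cm⁴
  hole 2: d = -2.5 cm → contributes −3.161699 cm⁴
  hole 3: d = 2.5 cm → contributes −3.161699 cm⁴
  hole 4: d = 7.5 cm → contributes −28.29444 cm⁴
Total I = 2541.254 cm⁴.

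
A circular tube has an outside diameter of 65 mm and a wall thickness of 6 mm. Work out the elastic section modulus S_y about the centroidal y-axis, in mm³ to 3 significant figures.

Treat the section as a set of non-overlapping primitives; coordinates are from the bounding-box lower-left.
Outer circle: ⌀65, A = 3318.3 mm², x = 32.5 mm, Ī = 876 241 mm⁴.
Bore (subtracted): ⌀53, A = 2206.2 mm², x = 32.5 mm, Ī = 387 323 mm⁴.
By symmetry the centroid is at mid-width, x̄ = 32.5 mm.
All pieces are centred on the centroidal y-axis, so I = ΣĪ (holes subtracted) = 488 917 mm⁴.
Extreme fibre distance c = 32.5 mm; S = I/c = 15 044 mm³.

S_y ≈ 1.50 × 10⁴ mm³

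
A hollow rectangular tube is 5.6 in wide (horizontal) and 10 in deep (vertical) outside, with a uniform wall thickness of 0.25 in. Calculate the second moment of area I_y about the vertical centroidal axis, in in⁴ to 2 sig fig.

I_y ≈ 41 in⁴

Split into non-overlapping primitives; take the origin at the lower-left of the bounding box.
Outer rectangle: 5.6 × 10, A = 56 in², x = 2.8 in, Ī = 146.3 in⁴.
Inner void (subtracted): 5.1 × 9.5, A = 48.45 in², x = 2.8 in, Ī = 105 in⁴.
By symmetry the centroid is at mid-width, x̄ = 2.8 in.
All pieces are centred on the vertical centroidal axis, so I = ΣĪ (holes subtracted) = 41.33 in⁴.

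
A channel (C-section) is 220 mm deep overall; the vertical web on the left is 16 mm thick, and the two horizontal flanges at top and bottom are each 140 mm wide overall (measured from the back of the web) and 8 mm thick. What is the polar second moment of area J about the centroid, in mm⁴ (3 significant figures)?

Decompose the section into non-overlapping parts with the origin at the bottom-left of its bounding rectangle.
Web: 16 × 220, A = 3 520 mm², y = 110 mm, Ī = 14 197 333 mm⁴.
Top flange (beyond web): 124 × 8, A = 992 mm², y = 216 mm, Ī = 5290.7 mm⁴.
Bottom flange (beyond web): 124 × 8, A = 992 mm², y = 4 mm, Ī = 5290.7 mm⁴.
By symmetry the centroid is at mid-height, ȳ = 110 mm.
Transfer each piece to the centroidal x-axis using Ī + A·d² with d = y − 110:
  web: d = 0 mm → contributes +14 197 333 mm⁴
  top flange (beyond web): d = 106 mm → contributes +11 151 403 mm⁴
  bottom flange (beyond web): d = -106 mm → contributes +11 151 403 mm⁴
Total I = 36 500 139 mm⁴.
For the y-axis: x̄ = 33.233 mm.
Repeating about the centroidal y-axis gives I_y = 8 834 561 mm⁴.
Polar second moment: J = I_x + I_y = 45 334 700 mm⁴.

J ≈ 4.53 × 10⁷ mm⁴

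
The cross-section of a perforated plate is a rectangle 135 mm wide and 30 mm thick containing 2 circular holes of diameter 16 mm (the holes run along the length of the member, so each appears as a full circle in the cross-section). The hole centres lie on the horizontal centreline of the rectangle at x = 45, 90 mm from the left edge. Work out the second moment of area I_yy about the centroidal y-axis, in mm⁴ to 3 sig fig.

I_yy ≈ 5.94 × 10⁶ mm⁴

Split into non-overlapping primitives; take the origin at the lower-left of the bounding box.
Plate: 135 × 30, A = 4 050 mm², x = 67.5 mm, Ī = 6 150 938 mm⁴.
Hole 1 (subtracted): ⌀16, A = 201.06 mm², x = 45 mm, Ī = 3 217 mm⁴.
Hole 2 (subtracted): ⌀16, A = 201.06 mm², x = 90 mm, Ī = 3 217 mm⁴.
By symmetry the centroid is at mid-width, x̄ = 67.5 mm.
Transfer each piece to the centroidal y-axis using Ī + A·d² with d = x − 67.5:
  plate: d = 0 mm → contributes +6 150 938 mm⁴
  hole 1: d = -22.5 mm → contributes −105 005 mm⁴
  hole 2: d = 22.5 mm → contributes −105 005 mm⁴
Total I = 5 940 928 mm⁴.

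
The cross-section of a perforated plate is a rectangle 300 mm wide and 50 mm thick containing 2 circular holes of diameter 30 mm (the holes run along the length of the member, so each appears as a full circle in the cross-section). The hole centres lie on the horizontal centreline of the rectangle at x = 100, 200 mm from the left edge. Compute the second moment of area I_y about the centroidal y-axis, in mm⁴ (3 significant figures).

Treat the section as a set of non-overlapping primitives; coordinates are from the bounding-box lower-left.
Plate: 300 × 50, A = 15 000 mm², x = 150 mm, Ī = 112 500 000 mm⁴.
Hole 1 (subtracted): ⌀30, A = 706.86 mm², x = 100 mm, Ī = 39 761 mm⁴.
Hole 2 (subtracted): ⌀30, A = 706.86 mm², x = 200 mm, Ī = 39 761 mm⁴.
By symmetry the centroid is at mid-width, x̄ = 150 mm.
Transfer each piece to the centroidal y-axis using Ī + A·d² with d = x − 150:
  plate: d = 0 mm → contributes +112 500 000 mm⁴
  hole 1: d = -50 mm → contributes −1 806 907 mm⁴
  hole 2: d = 50 mm → contributes −1 806 907 mm⁴
Total I = 108 886 187 mm⁴.

I_y ≈ 1.09 × 10⁸ mm⁴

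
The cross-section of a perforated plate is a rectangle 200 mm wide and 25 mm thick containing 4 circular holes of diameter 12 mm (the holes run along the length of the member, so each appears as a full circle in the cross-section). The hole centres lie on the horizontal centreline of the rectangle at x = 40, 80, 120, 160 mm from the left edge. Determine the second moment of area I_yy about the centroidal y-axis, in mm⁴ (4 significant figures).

I_yy ≈ 1.576 × 10⁷ mm⁴

Decompose the section into non-overlapping parts with the origin at the bottom-left of its bounding rectangle.
Plate: 200 × 25, A = 5 000 mm², x = 100 mm, Ī = 16 666 667 mm⁴.
Hole 1 (subtracted): ⌀12, A = 113.097 mm², x = 40 mm, Ī = 1017.88 mm⁴.
Hole 2 (subtracted): ⌀12, A = 113.097 mm², x = 80 mm, Ī = 1017.88 mm⁴.
Hole 3 (subtracted): ⌀12, A = 113.097 mm², x = 120 mm, Ī = 1017.88 mm⁴.
Hole 4 (subtracted): ⌀12, A = 113.097 mm², x = 160 mm, Ī = 1017.88 mm⁴.
By symmetry the centroid is at mid-width, x̄ = 100 mm.
Transfer each piece to the centroidal y-axis using Ī + A·d² with d = x − 100:
  plate: d = 0 mm → contributes +16 666 667 mm⁴
  hole 1: d = -60 mm → contributes −408 168 mm⁴
  hole 2: d = -20 mm → contributes −46256.8 mm⁴
  hole 3: d = 20 mm → contributes −46256.8 mm⁴
  hole 4: d = 60 mm → contributes −408 168 mm⁴
Total I = 15 757 816 mm⁴.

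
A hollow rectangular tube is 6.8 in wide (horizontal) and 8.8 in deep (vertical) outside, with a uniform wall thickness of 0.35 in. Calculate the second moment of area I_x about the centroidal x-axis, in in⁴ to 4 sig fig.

Decompose the section into non-overlapping parts with the origin at the bottom-left of its bounding rectangle.
Outer rectangle: 6.8 × 8.8, A = 59.84 in², y = 4.4 in, Ī = 386.167 in⁴.
Inner void (subtracted): 6.1 × 8.1, A = 49.41 in², y = 4.4 in, Ī = 270.149 in⁴.
By symmetry the centroid is at mid-height, ȳ = 4.4 in.
All pieces are centred on the centroidal x-axis, so I = ΣĪ (holes subtracted) = 116.018 in⁴.

I_x ≈ 116.0 in⁴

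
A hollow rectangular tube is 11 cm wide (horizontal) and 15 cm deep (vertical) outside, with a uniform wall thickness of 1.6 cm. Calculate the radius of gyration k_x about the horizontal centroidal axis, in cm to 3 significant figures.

k_x ≈ 5.27 cm

Split into non-overlapping primitives; take the origin at the lower-left of the bounding box.
Outer rectangle: 11 × 15, A = 165 cm², y = 7.5 cm, Ī = 3093.8 cm⁴.
Inner void (subtracted): 7.8 × 11.8, A = 92.04 cm², y = 7.5 cm, Ī = 1 068 cm⁴.
By symmetry the centroid is at mid-height, ȳ = 7.5 cm.
All pieces are centred on the horizontal centroidal axis, so I = ΣĪ (holes subtracted) = 2025.8 cm⁴.
Radius of gyration: k = √(I/A) = √(2025.8 / 72.96) = 5.2693 cm.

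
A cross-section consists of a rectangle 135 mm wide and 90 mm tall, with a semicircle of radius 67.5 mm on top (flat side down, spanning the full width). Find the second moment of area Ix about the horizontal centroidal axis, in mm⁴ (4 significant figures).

Ix ≈ 3.491 × 10⁷ mm⁴

Split into non-overlapping primitives; take the origin at the lower-left of the bounding box.
Rectangular body: 135 × 90, A = 12 150 mm², y = 45 mm, Ī = 8 201 250 mm⁴.
Semicircular cap: semicircle r = 67.5, A = 7156.94 mm², y = 118.648 mm, Ī = 2 278 490 mm⁴.
Centroid: ȳ = ΣA·y / ΣA = 72.3007 mm.
Transfer each piece to the horizontal centroidal axis using Ī + A·d² with d = y − 72.3007:
  rectangular body: d = -27.3007 mm → contributes +17 257 008 mm⁴
  semicircular cap: d = 46.3472 mm → contributes +17 652 023 mm⁴
Total I = 34 909 031 mm⁴.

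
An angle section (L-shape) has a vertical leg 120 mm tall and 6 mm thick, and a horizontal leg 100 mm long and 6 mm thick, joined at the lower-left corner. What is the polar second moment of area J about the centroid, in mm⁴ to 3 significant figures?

J ≈ 3.10 × 10⁶ mm⁴

Split into non-overlapping primitives; take the origin at the lower-left of the bounding box.
Vertical leg: 6 × 120, A = 720 mm², y = 60 mm, Ī = 864 000 mm⁴.
Horizontal leg (remainder): 94 × 6, A = 564 mm², y = 3 mm, Ī = 1 692 mm⁴.
Centroid: ȳ = ΣA·y / ΣA = 34.963 mm.
Transfer each piece to the centroidal x-axis using Ī + A·d² with d = y − 34.963:
  vertical leg: d = 25.037 mm → contributes +1 315 347 mm⁴
  horizontal leg (remainder): d = -31.963 mm → contributes +577 879 mm⁴
Total I = 1 893 226 mm⁴.
For the y-axis: x̄ = 24.963 mm.
Repeating about the centroidal y-axis gives I_y = 1 208 106 mm⁴.
Polar second moment: J = I_x + I_y = 3 101 332 mm⁴.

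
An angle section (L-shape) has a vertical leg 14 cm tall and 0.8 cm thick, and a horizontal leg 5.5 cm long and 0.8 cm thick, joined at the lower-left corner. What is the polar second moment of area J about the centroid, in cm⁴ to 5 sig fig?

J ≈ 334.56 cm⁴

Break the section into simple shapes (no overlaps), measuring from the bottom-left corner of the bounding box.
Vertical leg: 0.8 × 14, A = 11.2 cm², y = 7 cm, Ī = 182.9333 cm⁴.
Horizontal leg (remainder): 4.7 × 0.8, A = 3.76 cm², y = 0.4 cm, Ī = 0.2005333 cm⁴.
Centroid: ȳ = ΣA·y / ΣA = 5.341176 cm.
Transfer each piece to the centroidal x-axis using Ī + A·d² with d = y − 5.341176:
  vertical leg: d = 1.658824 cm → contributes +213.7523 cm⁴
  horizontal leg (remainder): d = -4.941176 cm → contributes +92.00178 cm⁴
Total I = 305.7541 cm⁴.
For the y-axis: x̄ = 1.091176 cm.
Repeating about the centroidal y-axis gives I_y = 28.8071 cm⁴.
Polar second moment: J = I_x + I_y = 334.5612 cm⁴.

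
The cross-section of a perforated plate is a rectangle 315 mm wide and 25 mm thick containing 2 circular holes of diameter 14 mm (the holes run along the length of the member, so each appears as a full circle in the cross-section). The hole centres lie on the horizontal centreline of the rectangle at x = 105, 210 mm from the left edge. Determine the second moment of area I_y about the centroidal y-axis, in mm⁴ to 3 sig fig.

Treat the section as a set of non-overlapping primitives; coordinates are from the bounding-box lower-left.
Plate: 315 × 25, A = 7 875 mm², x = 157.5 mm, Ī = 65 116 406 mm⁴.
Hole 1 (subtracted): ⌀14, A = 153.94 mm², x = 105 mm, Ī = 1885.7 mm⁴.
Hole 2 (subtracted): ⌀14, A = 153.94 mm², x = 210 mm, Ī = 1885.7 mm⁴.
By symmetry the centroid is at mid-width, x̄ = 157.5 mm.
Transfer each piece to the centroidal y-axis using Ī + A·d² with d = x − 157.5:
  plate: d = 0 mm → contributes +65 116 406 mm⁴
  hole 1: d = -52.5 mm → contributes −426 177 mm⁴
  hole 2: d = 52.5 mm → contributes −426 177 mm⁴
Total I = 64 264 051 mm⁴.

I_y ≈ 6.43 × 10⁷ mm⁴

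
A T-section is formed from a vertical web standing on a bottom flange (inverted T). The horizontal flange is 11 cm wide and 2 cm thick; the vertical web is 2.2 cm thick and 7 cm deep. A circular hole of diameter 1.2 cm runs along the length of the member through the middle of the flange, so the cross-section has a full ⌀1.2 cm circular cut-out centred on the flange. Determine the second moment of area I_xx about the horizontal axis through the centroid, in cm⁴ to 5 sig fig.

Treat the section as a set of non-overlapping primitives; coordinates are from the bounding-box lower-left.
Flange: 11 × 2, A = 22 cm², y = 1 cm, Ī = 7.333333 cm⁴.
Web: 2.2 × 7, A = 15.4 cm², y = 5.5 cm, Ī = 62.88333 cm⁴.
Hole (subtracted): ⌀1.2, A = 1.130973 cm², y = 1 cm, Ī = 0.1017876 cm⁴.
Centroid: ȳ = ΣA·y / ΣA = 2.910721 cm.
Transfer each piece to the horizontal axis through the centroid using Ī + A·d² with d = y − 2.910721:
  flange: d = -1.910721 cm → contributes +87.65216 cm⁴
  web: d = 2.589279 cm → contributes +166.1305 cm⁴
  hole: d = -1.910721 cm → contributes −4.230808 cm⁴
Total I = 249.5519 cm⁴.

I_xx ≈ 249.55 cm⁴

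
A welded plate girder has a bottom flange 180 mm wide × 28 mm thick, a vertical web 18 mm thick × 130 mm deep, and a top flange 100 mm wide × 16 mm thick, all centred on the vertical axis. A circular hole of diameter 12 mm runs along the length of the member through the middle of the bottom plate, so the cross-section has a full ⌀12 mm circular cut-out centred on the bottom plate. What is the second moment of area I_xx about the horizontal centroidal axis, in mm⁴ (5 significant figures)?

Split into non-overlapping primitives; take the origin at the lower-left of the bounding box.
Bottom plate: 180 × 28, A = 5 040 mm², y = 14 mm, Ī = 329 280 mm⁴.
Web plate: 18 × 130, A = 2 340 mm², y = 93 mm, Ī = 3 295 500 mm⁴.
Top plate: 100 × 16, A = 1 600 mm², y = 166 mm, Ī = 34133.33 mm⁴.
Hole (subtracted): ⌀12, A = 113.0973 mm², y = 14 mm, Ī = 1017.876 mm⁴.
Centroid: ȳ = ΣA·y / ΣA = 62.27616 mm.
Transfer each piece to the horizontal centroidal axis using Ī + A·d² with d = y − 62.27616:
  bottom plate: d = -48.27616 mm → contributes +12 075 441 mm⁴
  web plate: d = 30.72384 mm → contributes +5 504 353 mm⁴
  top plate: d = 103.7238 mm → contributes +17 247 950 mm⁴
  hole: d = -48.27616 mm → contributes −264601.1 mm⁴
Total I = 34 563 143 mm⁴.

I_xx ≈ 3.4563 × 10⁷ mm⁴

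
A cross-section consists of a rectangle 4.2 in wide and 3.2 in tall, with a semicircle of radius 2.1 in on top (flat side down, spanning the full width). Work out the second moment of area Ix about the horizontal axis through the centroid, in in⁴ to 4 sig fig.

Ix ≈ 41.97 in⁴

Break the section into simple shapes (no overlaps), measuring from the bottom-left corner of the bounding box.
Rectangular body: 4.2 × 3.2, A = 13.44 in², y = 1.6 in, Ī = 11.4688 in⁴.
Semicircular cap: semicircle r = 2.1, A = 6.92721 in², y = 4.09127 in, Ī = 2.13456 in⁴.
Centroid: ȳ = ΣA·y / ΣA = 2.44732 in.
Transfer each piece to the horizontal axis through the centroid using Ī + A·d² with d = y − 2.44732:
  rectangular body: d = -0.84732 in → contributes +21.1181 in⁴
  semicircular cap: d = 1.64395 in → contributes +20.8558 in⁴
Total I = 41.9739 in⁴.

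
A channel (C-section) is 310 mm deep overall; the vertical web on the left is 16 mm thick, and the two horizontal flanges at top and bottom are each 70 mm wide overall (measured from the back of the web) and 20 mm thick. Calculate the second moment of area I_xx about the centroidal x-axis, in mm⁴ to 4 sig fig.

Break the section into simple shapes (no overlaps), measuring from the bottom-left corner of the bounding box.
Web: 16 × 310, A = 4 960 mm², y = 155 mm, Ī = 39 721 333 mm⁴.
Top flange (beyond web): 54 × 20, A = 1 080 mm², y = 300 mm, Ī = 36 000 mm⁴.
Bottom flange (beyond web): 54 × 20, A = 1 080 mm², y = 10 mm, Ī = 36 000 mm⁴.
By symmetry the centroid is at mid-height, ȳ = 155 mm.
Transfer each piece to the centroidal x-axis using Ī + A·d² with d = y − 155:
  web: d = 0 mm → contributes +39 721 333 mm⁴
  top flange (beyond web): d = 145 mm → contributes +22 743 000 mm⁴
  bottom flange (beyond web): d = -145 mm → contributes +22 743 000 mm⁴
Total I = 85 207 333 mm⁴.

I_xx ≈ 8.521 × 10⁷ mm⁴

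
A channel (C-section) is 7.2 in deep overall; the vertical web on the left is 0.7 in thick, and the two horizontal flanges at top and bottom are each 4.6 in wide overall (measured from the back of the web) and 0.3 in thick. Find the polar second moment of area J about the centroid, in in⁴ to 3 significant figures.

Treat the section as a set of non-overlapping primitives; coordinates are from the bounding-box lower-left.
Web: 0.7 × 7.2, A = 5.04 in², y = 3.6 in, Ī = 21.773 in⁴.
Top flange (beyond web): 3.9 × 0.3, A = 1.17 in², y = 7.05 in, Ī = 0.008775 in⁴.
Bottom flange (beyond web): 3.9 × 0.3, A = 1.17 in², y = 0.15 in, Ī = 0.008775 in⁴.
By symmetry the centroid is at mid-height, ȳ = 3.6 in.
Transfer each piece to the centroidal x-axis using Ī + A·d² with d = y − 3.6:
  web: d = 0 in → contributes +21.773 in⁴
  top flange (beyond web): d = 3.45 in → contributes +13.935 in⁴
  bottom flange (beyond web): d = -3.45 in → contributes +13.935 in⁴
Total I = 49.642 in⁴.
For the y-axis: x̄ = 1.0793 in.
Repeating about the centroidal y-axis gives I_y = 11.625 in⁴.
Polar second moment: J = I_x + I_y = 61.268 in⁴.

J ≈ 61.3 in⁴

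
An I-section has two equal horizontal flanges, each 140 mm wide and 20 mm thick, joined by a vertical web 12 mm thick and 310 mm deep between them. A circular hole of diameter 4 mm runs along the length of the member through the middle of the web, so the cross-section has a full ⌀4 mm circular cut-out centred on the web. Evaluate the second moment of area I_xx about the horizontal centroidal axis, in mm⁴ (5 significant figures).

Split into non-overlapping primitives; take the origin at the lower-left of the bounding box.
Bottom flange: 140 × 20, A = 2 800 mm², y = 10 mm, Ī = 93333.33 mm⁴.
Web: 12 × 310, A = 3 720 mm², y = 175 mm, Ī = 29 791 000 mm⁴.
Top flange: 140 × 20, A = 2 800 mm², y = 340 mm, Ī = 93333.33 mm⁴.
Hole (subtracted): ⌀4, A = 12.56637 mm², y = 175 mm, Ī = 12.56637 mm⁴.
By symmetry the centroid is at mid-height, ȳ = 175 mm.
Transfer each piece to the horizontal centroidal axis using Ī + A·d² with d = y − 175:
  bottom flange: d = -165 mm → contributes +76 323 333 mm⁴
  web: d = 0 mm → contributes +29 791 000 mm⁴
  top flange: d = 165 mm → contributes +76 323 333 mm⁴
  hole: d = 0 mm → contributes −12.56637 mm⁴
Total I = 182 437 654 mm⁴.

I_xx ≈ 1.8244 × 10⁸ mm⁴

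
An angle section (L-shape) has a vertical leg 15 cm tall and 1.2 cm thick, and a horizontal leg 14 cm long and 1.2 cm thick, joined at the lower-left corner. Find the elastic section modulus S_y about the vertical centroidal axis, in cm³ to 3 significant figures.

S_y ≈ 60.7 cm³

Treat the section as a set of non-overlapping primitives; coordinates are from the bounding-box lower-left.
Vertical leg: 1.2 × 15, A = 18 cm², x = 0.6 cm, Ī = 2.16 cm⁴.
Horizontal leg (remainder): 12.8 × 1.2, A = 15.36 cm², x = 7.6 cm, Ī = 209.72 cm⁴.
Centroid: x̄ = ΣA·x / ΣA = 3.823 cm.
Transfer each piece to the vertical centroidal axis using Ī + A·d² with d = x − 3.823:
  vertical leg: d = -3.223 cm → contributes +189.14 cm⁴
  horizontal leg (remainder): d = 3.777 cm → contributes +428.83 cm⁴
Total I = 617.98 cm⁴.
Extreme fibre distance c = 10.177 cm; S = I/c = 60.723 cm³.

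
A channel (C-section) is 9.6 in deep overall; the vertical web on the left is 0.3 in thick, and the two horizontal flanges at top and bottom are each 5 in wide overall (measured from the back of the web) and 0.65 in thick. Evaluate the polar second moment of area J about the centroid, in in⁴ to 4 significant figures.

J ≈ 168.2 in⁴

Treat the section as a set of non-overlapping primitives; coordinates are from the bounding-box lower-left.
Web: 0.3 × 9.6, A = 2.88 in², y = 4.8 in, Ī = 22.1184 in⁴.
Top flange (beyond web): 4.7 × 0.65, A = 3.055 in², y = 9.275 in, Ī = 0.107561 in⁴.
Bottom flange (beyond web): 4.7 × 0.65, A = 3.055 in², y = 0.325 in, Ī = 0.107561 in⁴.
By symmetry the centroid is at mid-height, ȳ = 4.8 in.
Transfer each piece to the centroidal x-axis using Ī + A·d² with d = y − 4.8:
  web: d = 0 in → contributes +22.1184 in⁴
  top flange (beyond web): d = 4.475 in → contributes +61.2858 in⁴
  bottom flange (beyond web): d = -4.475 in → contributes +61.2858 in⁴
Total I = 144.69 in⁴.
For the y-axis: x̄ = 1.84911 in.
Repeating about the centroidal y-axis gives I_y = 23.5027 in⁴.
Polar second moment: J = I_x + I_y = 168.193 in⁴.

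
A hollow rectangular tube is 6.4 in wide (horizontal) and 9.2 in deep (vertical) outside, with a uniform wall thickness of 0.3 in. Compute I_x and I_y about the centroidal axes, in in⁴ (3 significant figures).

Decompose the section into non-overlapping parts with the origin at the bottom-left of its bounding rectangle.
Outer rectangle: 6.4 × 9.2, A = 58.88 in², y = 4.6 in, Ī = 415.3 in⁴.
Inner void (subtracted): 5.8 × 8.6, A = 49.88 in², y = 4.6 in, Ī = 307.43 in⁴.
By symmetry the centroid is at mid-height, ȳ = 4.6 in.
All pieces are centred on the centroidal x-axis, so I = ΣĪ (holes subtracted) = 107.87 in⁴.
Repeating about the centroidal y-axis gives I_y = 61.147 in⁴.

I_x ≈ 108 in⁴, I_y ≈ 61.1 in⁴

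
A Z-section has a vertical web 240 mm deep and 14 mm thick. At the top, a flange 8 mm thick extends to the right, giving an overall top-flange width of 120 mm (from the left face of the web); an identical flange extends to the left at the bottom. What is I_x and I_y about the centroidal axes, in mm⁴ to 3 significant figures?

I_x ≈ 3.90 × 10⁷ mm⁴, I_y ≈ 7.75 × 10⁶ mm⁴

Treat the section as a set of non-overlapping primitives; coordinates are from the bounding-box lower-left.
Web: 14 × 240, A = 3 360 mm², y = 120 mm, Ī = 16 128 000 mm⁴.
Top flange (beyond web): 106 × 8, A = 848 mm², y = 236 mm, Ī = 4522.7 mm⁴.
Bottom flange (beyond web): 106 × 8, A = 848 mm², y = 4 mm, Ī = 4522.7 mm⁴.
Centroid: ȳ = ΣA·y / ΣA = 120 mm.
Transfer each piece to the centroidal x-axis using Ī + A·d² with d = y − 120:
  web: d = 0 mm → contributes +16 128 000 mm⁴
  top flange (beyond web): d = 116 mm → contributes +11 415 211 mm⁴
  bottom flange (beyond web): d = -116 mm → contributes +11 415 211 mm⁴
Total I = 38 958 421 mm⁴.
For the y-axis: x̄ = 113 mm.
Repeating about the centroidal y-axis gives I_y = 7 748 501 mm⁴.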